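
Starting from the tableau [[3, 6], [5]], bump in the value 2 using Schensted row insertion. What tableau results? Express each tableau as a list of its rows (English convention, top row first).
[[2, 6], [3], [5]]

In row 1, 2 replaces 3 (the leftmost entry greater than 2); 3 is bumped to row 2. In row 2, 3 replaces 5 (the leftmost entry greater than 3); 5 is bumped to row 3. 5 starts a new row 3. The new tableau is [[2, 6], [3], [5]].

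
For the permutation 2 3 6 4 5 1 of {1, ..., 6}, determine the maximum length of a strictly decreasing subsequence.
3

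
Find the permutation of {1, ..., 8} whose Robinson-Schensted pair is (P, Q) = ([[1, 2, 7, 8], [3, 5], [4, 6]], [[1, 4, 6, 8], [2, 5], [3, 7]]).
4 3 1 6 5 7 2 8

Reverse RSK: for i = n, n-1, ..., 1, locate i in Q, remove the corresponding corner cell from P, and reverse-bump its entry up through P; the value ejected from row 1 is w(i).

So w = 4 3 1 6 5 7 2 8.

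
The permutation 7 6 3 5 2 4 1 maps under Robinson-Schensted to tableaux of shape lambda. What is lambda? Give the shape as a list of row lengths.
Row-insert each entry into an empty tableau.

After inserting 7: P = [[7]].
After inserting 6: P = [[6], [7]].
After inserting 3: P = [[3], [6], [7]].
After inserting 5: P = [[3, 5], [6], [7]].
After inserting 2: P = [[2, 5], [3], [6], [7]].
After inserting 4: P = [[2, 4], [3, 5], [6], [7]].
After inserting 1: P = [[1, 4], [2, 5], [3], [6], [7]].

The final insertion tableau P = [[1, 4], [2, 5], [3], [6], [7]] has shape [2, 2, 1, 1, 1].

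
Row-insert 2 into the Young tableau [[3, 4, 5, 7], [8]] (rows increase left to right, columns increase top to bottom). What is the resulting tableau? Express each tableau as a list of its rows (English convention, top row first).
[[2, 4, 5, 7], [3], [8]]

In row 1, 2 replaces 3 (the leftmost entry greater than 2); 3 is bumped to row 2. In row 2, 3 replaces 8 (the leftmost entry greater than 3); 8 is bumped to row 3. 8 starts a new row 3. The new tableau is [[2, 4, 5, 7], [3], [8]].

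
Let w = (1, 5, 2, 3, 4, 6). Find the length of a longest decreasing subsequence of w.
2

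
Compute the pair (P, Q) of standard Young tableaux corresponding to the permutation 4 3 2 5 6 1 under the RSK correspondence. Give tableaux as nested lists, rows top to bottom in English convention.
Insert each entry of the permutation into P by Schensted row insertion, recording in Q the position of each new cell.

After inserting 4: P = [[4]].
After inserting 3: P = [[3], [4]].
After inserting 2: P = [[2], [3], [4]].
After inserting 5: P = [[2, 5], [3], [4]].
After inserting 6: P = [[2, 5, 6], [3], [4]].
After inserting 1: P = [[1, 5, 6], [2], [3], [4]].

So P = [[1, 5, 6], [2], [3], [4]], Q = [[1, 4, 5], [2], [3], [6]].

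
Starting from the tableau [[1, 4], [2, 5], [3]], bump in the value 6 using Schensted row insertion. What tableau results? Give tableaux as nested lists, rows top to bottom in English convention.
[[1, 4, 6], [2, 5], [3]]

6 is larger than every entry of row 1, so it is appended to row 1. The new tableau is [[1, 4, 6], [2, 5], [3]].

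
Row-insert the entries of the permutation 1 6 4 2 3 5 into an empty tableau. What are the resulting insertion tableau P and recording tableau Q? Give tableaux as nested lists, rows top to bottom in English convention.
P = [[1, 2, 3, 5], [4], [6]], Q = [[1, 2, 5, 6], [3], [4]]

Insert each entry of the permutation into P by Schensted row insertion, recording in Q the position of each new cell.

Insert 1: appended to row 1. P = [[1]].
Insert 6: appended to row 1. P = [[1, 6]].
Insert 4: 4 bumps 6 from row 1; 6 starts row 2. P = [[1, 4], [6]].
Insert 2: 2 bumps 4 from row 1; 4 bumps 6 from row 2; 6 starts row 3. P = [[1, 2], [4], [6]].
Insert 3: appended to row 1. P = [[1, 2, 3], [4], [6]].
Insert 5: appended to row 1. P = [[1, 2, 3, 5], [4], [6]].

So P = [[1, 2, 3, 5], [4], [6]], Q = [[1, 2, 5, 6], [3], [4]].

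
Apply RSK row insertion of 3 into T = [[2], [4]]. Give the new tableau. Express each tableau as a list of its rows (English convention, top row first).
[[2, 3], [4]]

3 is larger than every entry of row 1, so it is appended to row 1. The new tableau is [[2, 3], [4]].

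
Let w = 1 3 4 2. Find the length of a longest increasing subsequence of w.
3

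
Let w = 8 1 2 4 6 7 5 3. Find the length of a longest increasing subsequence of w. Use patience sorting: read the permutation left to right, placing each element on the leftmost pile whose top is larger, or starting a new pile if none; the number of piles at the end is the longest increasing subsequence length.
5

8: new pile. tops = [8]
1: onto pile 1 (replacing 8). tops = [1]
2: new pile. tops = [1, 2]
4: new pile. tops = [1, 2, 4]
6: new pile. tops = [1, 2, 4, 6]
7: new pile. tops = [1, 2, 4, 6, 7]
5: onto pile 4 (replacing 6). tops = [1, 2, 4, 5, 7]
3: onto pile 3 (replacing 4). tops = [1, 2, 3, 5, 7]

5 piles, so the longest increasing subsequence has length 5.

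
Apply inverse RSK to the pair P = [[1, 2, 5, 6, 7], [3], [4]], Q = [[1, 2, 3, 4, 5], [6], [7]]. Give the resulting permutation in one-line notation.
1 4 5 6 7 3 2

Reverse the RSK construction: for i from n down to 1, find the cell of Q containing i, remove the entry at that cell from P, and reverse-bump it up through P; the value ejected from row 1 is w(i).

Step i=7: Q has 7 at row 3, column 1; remove 4 from row 3 of P and reverse-bump: 4 enters row 2 and ejects 3; 3 enters row 1 and ejects 2. So w(7) = 2. P is now [[1, 3, 5, 6, 7], [4]].
Step i=6: Q has 6 at row 2, column 1; remove 4 from row 2 of P and reverse-bump: 4 enters row 1 and ejects 3. So w(6) = 3. P is now [[1, 4, 5, 6, 7]].
Step i=5: Q has 5 at row 1, column 5; remove that cell from P, ejecting 7. So w(5) = 7. P is now [[1, 4, 5, 6]].
Step i=4: Q has 4 at row 1, column 4; remove that cell from P, ejecting 6. So w(4) = 6. P is now [[1, 4, 5]].
Step i=3: Q has 3 at row 1, column 3; remove that cell from P, ejecting 5. So w(3) = 5. P is now [[1, 4]].
Step i=2: Q has 2 at row 1, column 2; remove that cell from P, ejecting 4. So w(2) = 4. P is now [[1]].
Step i=1: Q has 1 at row 1, column 1; remove that cell from P, ejecting 1. So w(1) = 1. P is now [].

So w = 1 4 5 6 7 3 2.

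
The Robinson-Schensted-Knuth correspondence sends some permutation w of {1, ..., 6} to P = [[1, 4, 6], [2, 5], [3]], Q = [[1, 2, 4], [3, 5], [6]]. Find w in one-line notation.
3 5 2 6 4 1

Reverse RSK: for i = n, n-1, ..., 1, locate i in Q, remove the corresponding corner cell from P, and reverse-bump its entry up through P; the value ejected from row 1 is w(i).

So w = 3 5 2 6 4 1.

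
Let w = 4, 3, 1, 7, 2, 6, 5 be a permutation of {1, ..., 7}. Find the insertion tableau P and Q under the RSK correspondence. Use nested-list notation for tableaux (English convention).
P = [[1, 2, 5], [3, 6], [4, 7]], Q = [[1, 4, 6], [2, 5], [3, 7]]

Insert each entry of the permutation into P by Schensted row insertion, recording in Q the position of each new cell.

After inserting 4: P = [[4]].
After inserting 3: P = [[3], [4]].
After inserting 1: P = [[1], [3], [4]].
After inserting 7: P = [[1, 7], [3], [4]].
After inserting 2: P = [[1, 2], [3, 7], [4]].
After inserting 6: P = [[1, 2, 6], [3, 7], [4]].
After inserting 5: P = [[1, 2, 5], [3, 6], [4, 7]].

So P = [[1, 2, 5], [3, 6], [4, 7]], Q = [[1, 4, 6], [2, 5], [3, 7]].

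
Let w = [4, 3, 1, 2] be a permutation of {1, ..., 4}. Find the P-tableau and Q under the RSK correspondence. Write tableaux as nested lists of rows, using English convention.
P = [[1, 2], [3], [4]], Q = [[1, 4], [2], [3]]

Insert each entry of the permutation into P by Schensted row insertion, recording in Q the position of each new cell.

After inserting 4: P = [[4]].
After inserting 3: P = [[3], [4]].
After inserting 1: P = [[1], [3], [4]].
After inserting 2: P = [[1, 2], [3], [4]].

So P = [[1, 2], [3], [4]], Q = [[1, 4], [2], [3]].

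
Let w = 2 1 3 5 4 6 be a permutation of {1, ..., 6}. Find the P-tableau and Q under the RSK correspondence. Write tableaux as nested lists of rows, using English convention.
Insert each entry of the permutation into P by Schensted row insertion, recording in Q the position of each new cell.

After inserting 2: P = [[2]].
After inserting 1: P = [[1], [2]].
After inserting 3: P = [[1, 3], [2]].
After inserting 5: P = [[1, 3, 5], [2]].
After inserting 4: P = [[1, 3, 4], [2, 5]].
After inserting 6: P = [[1, 3, 4, 6], [2, 5]].

So P = [[1, 3, 4, 6], [2, 5]], Q = [[1, 3, 4, 6], [2, 5]].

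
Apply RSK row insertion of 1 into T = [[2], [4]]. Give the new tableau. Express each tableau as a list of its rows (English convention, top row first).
In row 1, 1 replaces 2 (the leftmost entry greater than 1); 2 is bumped to row 2. In row 2, 2 replaces 4 (the leftmost entry greater than 2); 4 is bumped to row 3. 4 starts a new row 3. The new tableau is [[1], [2], [4]].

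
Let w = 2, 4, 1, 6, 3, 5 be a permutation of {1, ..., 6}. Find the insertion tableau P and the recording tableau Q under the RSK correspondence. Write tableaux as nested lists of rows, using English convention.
Insert each entry of the permutation into P by Schensted row insertion, recording in Q the position of each new cell.

Insert 2: appended to row 1. P = [[2]].
Insert 4: appended to row 1. P = [[2, 4]].
Insert 1: 1 bumps 2 from row 1; 2 starts row 2. P = [[1, 4], [2]].
Insert 6: appended to row 1. P = [[1, 4, 6], [2]].
Insert 3: 3 bumps 4 from row 1; 4 appends to row 2. P = [[1, 3, 6], [2, 4]].
Insert 5: 5 bumps 6 from row 1; 6 appends to row 2. P = [[1, 3, 5], [2, 4, 6]].

So P = [[1, 3, 5], [2, 4, 6]], Q = [[1, 2, 4], [3, 5, 6]].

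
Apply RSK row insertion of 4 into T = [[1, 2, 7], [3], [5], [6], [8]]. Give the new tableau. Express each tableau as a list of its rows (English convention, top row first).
[[1, 2, 4], [3, 7], [5], [6], [8]]

In row 1, 4 replaces 7 (the leftmost entry greater than 4); 7 is bumped to row 2. 7 is appended to row 2. The new tableau is [[1, 2, 4], [3, 7], [5], [6], [8]].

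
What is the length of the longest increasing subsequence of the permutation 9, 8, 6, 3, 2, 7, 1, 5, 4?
2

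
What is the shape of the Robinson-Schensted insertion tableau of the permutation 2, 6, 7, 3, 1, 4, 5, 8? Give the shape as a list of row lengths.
Row-insert each entry into an empty tableau.

After inserting 2: P = [[2]].
After inserting 6: P = [[2, 6]].
After inserting 7: P = [[2, 6, 7]].
After inserting 3: P = [[2, 3, 7], [6]].
After inserting 1: P = [[1, 3, 7], [2], [6]].
After inserting 4: P = [[1, 3, 4], [2, 7], [6]].
After inserting 5: P = [[1, 3, 4, 5], [2, 7], [6]].
After inserting 8: P = [[1, 3, 4, 5, 8], [2, 7], [6]].

The final insertion tableau P = [[1, 3, 4, 5, 8], [2, 7], [6]] has shape [5, 2, 1].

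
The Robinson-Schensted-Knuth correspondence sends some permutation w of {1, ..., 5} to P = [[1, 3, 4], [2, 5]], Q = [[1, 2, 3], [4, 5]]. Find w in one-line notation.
2 3 5 1 4

Reverse RSK: for i = n, n-1, ..., 1, locate i in Q, remove the corresponding corner cell from P, and reverse-bump its entry up through P; the value ejected from row 1 is w(i).

So w = 2 3 5 1 4.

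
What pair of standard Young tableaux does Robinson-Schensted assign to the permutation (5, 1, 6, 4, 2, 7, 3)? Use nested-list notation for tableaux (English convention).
P = [[1, 2, 3], [4, 6, 7], [5]], Q = [[1, 3, 6], [2, 4, 7], [5]]

Insert each entry of the permutation into P by Schensted row insertion, recording in Q the position of each new cell.

Insert 5: appended to row 1. P = [[5]].
Insert 1: 1 bumps 5 from row 1; 5 starts row 2. P = [[1], [5]].
Insert 6: appended to row 1. P = [[1, 6], [5]].
Insert 4: 4 bumps 6 from row 1; 6 appends to row 2. P = [[1, 4], [5, 6]].
Insert 2: 2 bumps 4 from row 1; 4 bumps 5 from row 2; 5 starts row 3. P = [[1, 2], [4, 6], [5]].
Insert 7: appended to row 1. P = [[1, 2, 7], [4, 6], [5]].
Insert 3: 3 bumps 7 from row 1; 7 appends to row 2. P = [[1, 2, 3], [4, 6, 7], [5]].

So P = [[1, 2, 3], [4, 6, 7], [5]], Q = [[1, 3, 6], [2, 4, 7], [5]].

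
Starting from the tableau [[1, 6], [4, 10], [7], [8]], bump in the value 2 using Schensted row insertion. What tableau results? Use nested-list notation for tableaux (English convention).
[[1, 2], [4, 6], [7, 10], [8]]

In row 1, 2 replaces 6 (the leftmost entry greater than 2); 6 is bumped to row 2. In row 2, 6 replaces 10 (the leftmost entry greater than 6); 10 is bumped to row 3. 10 is appended to row 3. The new tableau is [[1, 2], [4, 6], [7, 10], [8]].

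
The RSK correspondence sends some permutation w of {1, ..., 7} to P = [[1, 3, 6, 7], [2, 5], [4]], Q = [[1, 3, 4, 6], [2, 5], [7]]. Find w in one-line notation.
Reverse the RSK construction: for i from n down to 1, find the cell of Q containing i, remove the entry at that cell from P, and reverse-bump it up through P; the value ejected from row 1 is w(i).

Step i=7: Q has 7 at row 3, column 1; remove 4 from row 3 of P and reverse-bump: 4 enters row 2 and ejects 2; 2 enters row 1 and ejects 1. So w(7) = 1. P is now [[2, 3, 6, 7], [4, 5]].
Step i=6: Q has 6 at row 1, column 4; remove that cell from P, ejecting 7. So w(6) = 7. P is now [[2, 3, 6], [4, 5]].
Step i=5: Q has 5 at row 2, column 2; remove 5 from row 2 of P and reverse-bump: 5 enters row 1 and ejects 3. So w(5) = 3. P is now [[2, 5, 6], [4]].
Step i=4: Q has 4 at row 1, column 3; remove that cell from P, ejecting 6. So w(4) = 6. P is now [[2, 5], [4]].
Step i=3: Q has 3 at row 1, column 2; remove that cell from P, ejecting 5. So w(3) = 5. P is now [[2], [4]].
Step i=2: Q has 2 at row 2, column 1; remove 4 from row 2 of P and reverse-bump: 4 enters row 1 and ejects 2. So w(2) = 2. P is now [[4]].
Step i=1: Q has 1 at row 1, column 1; remove that cell from P, ejecting 4. So w(1) = 4. P is now [].

So w = 4 2 5 6 3 7 1.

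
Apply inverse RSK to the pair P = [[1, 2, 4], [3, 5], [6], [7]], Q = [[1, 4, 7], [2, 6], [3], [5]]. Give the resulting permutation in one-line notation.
Reverse the RSK construction: for i from n down to 1, find the cell of Q containing i, remove the entry at that cell from P, and reverse-bump it up through P; the value ejected from row 1 is w(i).

Step i=7: Q has 7 at row 1, column 3; remove that cell from P, ejecting 4. So w(7) = 4. P is now [[1, 2], [3, 5], [6], [7]].
Step i=6: Q has 6 at row 2, column 2; remove 5 from row 2 of P and reverse-bump: 5 enters row 1 and ejects 2. So w(6) = 2. P is now [[1, 5], [3], [6], [7]].
Step i=5: Q has 5 at row 4, column 1; remove 7 from row 4 of P and reverse-bump: 7 enters row 3 and ejects 6; 6 enters row 2 and ejects 3; 3 enters row 1 and ejects 1. So w(5) = 1. P is now [[3, 5], [6], [7]].
Step i=4: Q has 4 at row 1, column 2; remove that cell from P, ejecting 5. So w(4) = 5. P is now [[3], [6], [7]].
Step i=3: Q has 3 at row 3, column 1; remove 7 from row 3 of P and reverse-bump: 7 enters row 2 and ejects 6; 6 enters row 1 and ejects 3. So w(3) = 3. P is now [[6], [7]].
Step i=2: Q has 2 at row 2, column 1; remove 7 from row 2 of P and reverse-bump: 7 enters row 1 and ejects 6. So w(2) = 6. P is now [[7]].
Step i=1: Q has 1 at row 1, column 1; remove that cell from P, ejecting 7. So w(1) = 7. P is now [].

So w = 7 6 3 5 1 2 4.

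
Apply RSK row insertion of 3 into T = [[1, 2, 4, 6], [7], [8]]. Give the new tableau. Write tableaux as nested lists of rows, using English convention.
In row 1, 3 replaces 4 (the leftmost entry greater than 3); 4 is bumped to row 2. In row 2, 4 replaces 7 (the leftmost entry greater than 4); 7 is bumped to row 3. In row 3, 7 replaces 8 (the leftmost entry greater than 7); 8 is bumped to row 4. 8 starts a new row 4. The new tableau is [[1, 2, 3, 6], [4], [7], [8]].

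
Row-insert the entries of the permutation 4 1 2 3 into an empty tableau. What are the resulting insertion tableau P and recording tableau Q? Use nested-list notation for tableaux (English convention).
Insert each entry of the permutation into P by Schensted row insertion, recording in Q the position of each new cell.

Insert 4: appended to row 1. P = [[4]].
Insert 1: 1 bumps 4 from row 1; 4 starts row 2. P = [[1], [4]].
Insert 2: appended to row 1. P = [[1, 2], [4]].
Insert 3: appended to row 1. P = [[1, 2, 3], [4]].

So P = [[1, 2, 3], [4]], Q = [[1, 3, 4], [2]].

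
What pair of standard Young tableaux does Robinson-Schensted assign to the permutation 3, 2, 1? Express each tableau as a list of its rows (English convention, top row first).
Insert each entry of the permutation into P by Schensted row insertion, recording in Q the position of each new cell.

Insert 3: appended to row 1. P = [[3]].
Insert 2: 2 bumps 3 from row 1; 3 starts row 2. P = [[2], [3]].
Insert 1: 1 bumps 2 from row 1; 2 bumps 3 from row 2; 3 starts row 3. P = [[1], [2], [3]].

So P = [[1], [2], [3]], Q = [[1], [2], [3]].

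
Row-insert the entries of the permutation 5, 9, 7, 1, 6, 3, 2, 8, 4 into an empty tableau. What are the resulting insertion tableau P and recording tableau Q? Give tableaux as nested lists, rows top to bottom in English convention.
Insert each entry of the permutation into P by Schensted row insertion, recording in Q the position of each new cell.

After inserting 5: P = [[5]].
After inserting 9: P = [[5, 9]].
After inserting 7: P = [[5, 7], [9]].
After inserting 1: P = [[1, 7], [5], [9]].
After inserting 6: P = [[1, 6], [5, 7], [9]].
After inserting 3: P = [[1, 3], [5, 6], [7], [9]].
After inserting 2: P = [[1, 2], [3, 6], [5], [7], [9]].
After inserting 8: P = [[1, 2, 8], [3, 6], [5], [7], [9]].
After inserting 4: P = [[1, 2, 4], [3, 6, 8], [5], [7], [9]].

So P = [[1, 2, 4], [3, 6, 8], [5], [7], [9]], Q = [[1, 2, 8], [3, 5, 9], [4], [6], [7]].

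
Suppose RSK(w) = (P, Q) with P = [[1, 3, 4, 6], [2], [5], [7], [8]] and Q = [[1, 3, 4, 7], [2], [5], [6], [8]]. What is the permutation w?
8 2 3 7 5 4 6 1

Reverse the RSK construction: for i from n down to 1, find the cell of Q containing i, remove the entry at that cell from P, and reverse-bump it up through P; the value ejected from row 1 is w(i).

Step i=8: Q has 8 at row 5, column 1; remove 8 from row 5 of P and reverse-bump: 8 enters row 4 and ejects 7; 7 enters row 3 and ejects 5; 5 enters row 2 and ejects 2; 2 enters row 1 and ejects 1. So w(8) = 1. P is now [[2, 3, 4, 6], [5], [7], [8]].
Step i=7: Q has 7 at row 1, column 4; remove that cell from P, ejecting 6. So w(7) = 6. P is now [[2, 3, 4], [5], [7], [8]].
Step i=6: Q has 6 at row 4, column 1; remove 8 from row 4 of P and reverse-bump: 8 enters row 3 and ejects 7; 7 enters row 2 and ejects 5; 5 enters row 1 and ejects 4. So w(6) = 4. P is now [[2, 3, 5], [7], [8]].
Step i=5: Q has 5 at row 3, column 1; remove 8 from row 3 of P and reverse-bump: 8 enters row 2 and ejects 7; 7 enters row 1 and ejects 5. So w(5) = 5. P is now [[2, 3, 7], [8]].
Step i=4: Q has 4 at row 1, column 3; remove that cell from P, ejecting 7. So w(4) = 7. P is now [[2, 3], [8]].
Step i=3: Q has 3 at row 1, column 2; remove that cell from P, ejecting 3. So w(3) = 3. P is now [[2], [8]].
Step i=2: Q has 2 at row 2, column 1; remove 8 from row 2 of P and reverse-bump: 8 enters row 1 and ejects 2. So w(2) = 2. P is now [[8]].
Step i=1: Q has 1 at row 1, column 1; remove that cell from P, ejecting 8. So w(1) = 8. P is now [].

So w = 8 2 3 7 5 4 6 1.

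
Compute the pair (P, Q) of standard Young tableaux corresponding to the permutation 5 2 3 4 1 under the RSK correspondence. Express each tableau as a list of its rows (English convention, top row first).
P = [[1, 3, 4], [2], [5]], Q = [[1, 3, 4], [2], [5]]

Insert each entry of the permutation into P by Schensted row insertion, recording in Q the position of each new cell.

After inserting 5: P = [[5]].
After inserting 2: P = [[2], [5]].
After inserting 3: P = [[2, 3], [5]].
After inserting 4: P = [[2, 3, 4], [5]].
After inserting 1: P = [[1, 3, 4], [2], [5]].

So P = [[1, 3, 4], [2], [5]], Q = [[1, 3, 4], [2], [5]].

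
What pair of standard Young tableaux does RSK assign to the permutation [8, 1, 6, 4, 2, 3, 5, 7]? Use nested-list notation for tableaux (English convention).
Insert each entry of the permutation into P by Schensted row insertion, recording in Q the position of each new cell.

After inserting 8: P = [[8]].
After inserting 1: P = [[1], [8]].
After inserting 6: P = [[1, 6], [8]].
After inserting 4: P = [[1, 4], [6], [8]].
After inserting 2: P = [[1, 2], [4], [6], [8]].
After inserting 3: P = [[1, 2, 3], [4], [6], [8]].
After inserting 5: P = [[1, 2, 3, 5], [4], [6], [8]].
After inserting 7: P = [[1, 2, 3, 5, 7], [4], [6], [8]].

So P = [[1, 2, 3, 5, 7], [4], [6], [8]], Q = [[1, 3, 6, 7, 8], [2], [4], [5]].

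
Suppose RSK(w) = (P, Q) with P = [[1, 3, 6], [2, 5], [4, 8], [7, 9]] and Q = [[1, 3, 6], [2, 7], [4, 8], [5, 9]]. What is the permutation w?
Reverse the RSK construction: for i from n down to 1, find the cell of Q containing i, remove the entry at that cell from P, and reverse-bump it up through P; the value ejected from row 1 is w(i).

Step i=9: Q has 9 at row 4, column 2; remove 9 from row 4 of P and reverse-bump: 9 enters row 3 and ejects 8; 8 enters row 2 and ejects 5; 5 enters row 1 and ejects 3. So w(9) = 3. P is now [[1, 5, 6], [2, 8], [4, 9], [7]].
Step i=8: Q has 8 at row 3, column 2; remove 9 from row 3 of P and reverse-bump: 9 enters row 2 and ejects 8; 8 enters row 1 and ejects 6. So w(8) = 6. P is now [[1, 5, 8], [2, 9], [4], [7]].
Step i=7: Q has 7 at row 2, column 2; remove 9 from row 2 of P and reverse-bump: 9 enters row 1 and ejects 8. So w(7) = 8. P is now [[1, 5, 9], [2], [4], [7]].
Step i=6: Q has 6 at row 1, column 3; remove that cell from P, ejecting 9. So w(6) = 9. P is now [[1, 5], [2], [4], [7]].
Step i=5: Q has 5 at row 4, column 1; remove 7 from row 4 of P and reverse-bump: 7 enters row 3 and ejects 4; 4 enters row 2 and ejects 2; 2 enters row 1 and ejects 1. So w(5) = 1. P is now [[2, 5], [4], [7]].
Step i=4: Q has 4 at row 3, column 1; remove 7 from row 3 of P and reverse-bump: 7 enters row 2 and ejects 4; 4 enters row 1 and ejects 2. So w(4) = 2. P is now [[4, 5], [7]].
Step i=3: Q has 3 at row 1, column 2; remove that cell from P, ejecting 5. So w(3) = 5. P is now [[4], [7]].
Step i=2: Q has 2 at row 2, column 1; remove 7 from row 2 of P and reverse-bump: 7 enters row 1 and ejects 4. So w(2) = 4. P is now [[7]].
Step i=1: Q has 1 at row 1, column 1; remove that cell from P, ejecting 7. So w(1) = 7. P is now [].

So w = 7 4 5 2 1 9 8 6 3.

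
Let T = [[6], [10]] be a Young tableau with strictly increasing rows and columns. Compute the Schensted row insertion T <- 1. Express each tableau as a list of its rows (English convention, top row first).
[[1], [6], [10]]

In row 1, 1 replaces 6 (the leftmost entry greater than 1); 6 is bumped to row 2. In row 2, 6 replaces 10 (the leftmost entry greater than 6); 10 is bumped to row 3. 10 starts a new row 3. The new tableau is [[1], [6], [10]].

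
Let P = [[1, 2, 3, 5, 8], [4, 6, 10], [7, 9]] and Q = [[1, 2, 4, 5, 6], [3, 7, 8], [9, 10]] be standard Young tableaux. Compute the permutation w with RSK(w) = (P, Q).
1 7 2 4 9 10 6 8 3 5

Reverse the RSK construction: for i from n down to 1, find the cell of Q containing i, remove the entry at that cell from P, and reverse-bump it up through P; the value ejected from row 1 is w(i).

Step i=10: Q has 10 at row 3, column 2; remove 9 from row 3 of P and reverse-bump: 9 enters row 2 and ejects 6; 6 enters row 1 and ejects 5. So w(10) = 5. P is now [[1, 2, 3, 6, 8], [4, 9, 10], [7]].
Step i=9: Q has 9 at row 3, column 1; remove 7 from row 3 of P and reverse-bump: 7 enters row 2 and ejects 4; 4 enters row 1 and ejects 3. So w(9) = 3. P is now [[1, 2, 4, 6, 8], [7, 9, 10]].
Step i=8: Q has 8 at row 2, column 3; remove 10 from row 2 of P and reverse-bump: 10 enters row 1 and ejects 8. So w(8) = 8. P is now [[1, 2, 4, 6, 10], [7, 9]].
Step i=7: Q has 7 at row 2, column 2; remove 9 from row 2 of P and reverse-bump: 9 enters row 1 and ejects 6. So w(7) = 6. P is now [[1, 2, 4, 9, 10], [7]].
Step i=6: Q has 6 at row 1, column 5; remove that cell from P, ejecting 10. So w(6) = 10. P is now [[1, 2, 4, 9], [7]].
Step i=5: Q has 5 at row 1, column 4; remove that cell from P, ejecting 9. So w(5) = 9. P is now [[1, 2, 4], [7]].
Step i=4: Q has 4 at row 1, column 3; remove that cell from P, ejecting 4. So w(4) = 4. P is now [[1, 2], [7]].
Step i=3: Q has 3 at row 2, column 1; remove 7 from row 2 of P and reverse-bump: 7 enters row 1 and ejects 2. So w(3) = 2. P is now [[1, 7]].
Step i=2: Q has 2 at row 1, column 2; remove that cell from P, ejecting 7. So w(2) = 7. P is now [[1]].
Step i=1: Q has 1 at row 1, column 1; remove that cell from P, ejecting 1. So w(1) = 1. P is now [].

So w = 1 7 2 4 9 10 6 8 3 5.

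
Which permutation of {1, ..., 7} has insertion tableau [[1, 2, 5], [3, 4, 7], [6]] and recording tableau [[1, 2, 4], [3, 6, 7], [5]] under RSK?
Reverse the RSK construction: for i from n down to 1, find the cell of Q containing i, remove the entry at that cell from P, and reverse-bump it up through P; the value ejected from row 1 is w(i).

Step i=7: Q has 7 at row 2, column 3; remove 7 from row 2 of P and reverse-bump: 7 enters row 1 and ejects 5. So w(7) = 5. P is now [[1, 2, 7], [3, 4], [6]].
Step i=6: Q has 6 at row 2, column 2; remove 4 from row 2 of P and reverse-bump: 4 enters row 1 and ejects 2. So w(6) = 2. P is now [[1, 4, 7], [3], [6]].
Step i=5: Q has 5 at row 3, column 1; remove 6 from row 3 of P and reverse-bump: 6 enters row 2 and ejects 3; 3 enters row 1 and ejects 1. So w(5) = 1. P is now [[3, 4, 7], [6]].
Step i=4: Q has 4 at row 1, column 3; remove that cell from P, ejecting 7. So w(4) = 7. P is now [[3, 4], [6]].
Step i=3: Q has 3 at row 2, column 1; remove 6 from row 2 of P and reverse-bump: 6 enters row 1 and ejects 4. So w(3) = 4. P is now [[3, 6]].
Step i=2: Q has 2 at row 1, column 2; remove that cell from P, ejecting 6. So w(2) = 6. P is now [[3]].
Step i=1: Q has 1 at row 1, column 1; remove that cell from P, ejecting 3. So w(1) = 3. P is now [].

So w = 3 6 4 7 1 2 5.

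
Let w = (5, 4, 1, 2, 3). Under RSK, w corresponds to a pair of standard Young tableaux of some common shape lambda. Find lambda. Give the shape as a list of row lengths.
[3, 1, 1]

Row-insert each entry into an empty tableau.

After inserting 5: P = [[5]].
After inserting 4: P = [[4], [5]].
After inserting 1: P = [[1], [4], [5]].
After inserting 2: P = [[1, 2], [4], [5]].
After inserting 3: P = [[1, 2, 3], [4], [5]].

The final insertion tableau P = [[1, 2, 3], [4], [5]] has shape [3, 1, 1].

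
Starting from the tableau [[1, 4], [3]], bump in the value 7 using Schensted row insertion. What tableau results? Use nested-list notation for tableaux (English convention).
[[1, 4, 7], [3]]

7 is larger than every entry of row 1, so it is appended to row 1. The new tableau is [[1, 4, 7], [3]].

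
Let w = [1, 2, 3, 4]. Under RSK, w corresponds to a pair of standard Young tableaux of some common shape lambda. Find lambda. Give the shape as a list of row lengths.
RSK row insertion gives P = [[1, 2, 3, 4]], which has shape [4].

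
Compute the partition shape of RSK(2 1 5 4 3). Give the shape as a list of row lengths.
Row-insert each entry into an empty tableau.

After inserting 2: P = [[2]].
After inserting 1: P = [[1], [2]].
After inserting 5: P = [[1, 5], [2]].
After inserting 4: P = [[1, 4], [2, 5]].
After inserting 3: P = [[1, 3], [2, 4], [5]].

The final insertion tableau P = [[1, 3], [2, 4], [5]] has shape [2, 2, 1].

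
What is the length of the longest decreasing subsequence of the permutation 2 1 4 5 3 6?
2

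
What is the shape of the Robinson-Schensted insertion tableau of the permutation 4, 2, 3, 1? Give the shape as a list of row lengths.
RSK row insertion gives P = [[1, 3], [2], [4]], which has shape [2, 1, 1].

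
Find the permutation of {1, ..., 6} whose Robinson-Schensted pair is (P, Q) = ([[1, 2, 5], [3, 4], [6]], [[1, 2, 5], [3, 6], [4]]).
Reverse the RSK construction: for i from n down to 1, find the cell of Q containing i, remove the entry at that cell from P, and reverse-bump it up through P; the value ejected from row 1 is w(i).

Step i=6: Q has 6 at row 2, column 2; remove 4 from row 2 of P and reverse-bump: 4 enters row 1 and ejects 2. So w(6) = 2. P is now [[1, 4, 5], [3], [6]].
Step i=5: Q has 5 at row 1, column 3; remove that cell from P, ejecting 5. So w(5) = 5. P is now [[1, 4], [3], [6]].
Step i=4: Q has 4 at row 3, column 1; remove 6 from row 3 of P and reverse-bump: 6 enters row 2 and ejects 3; 3 enters row 1 and ejects 1. So w(4) = 1. P is now [[3, 4], [6]].
Step i=3: Q has 3 at row 2, column 1; remove 6 from row 2 of P and reverse-bump: 6 enters row 1 and ejects 4. So w(3) = 4. P is now [[3, 6]].
Step i=2: Q has 2 at row 1, column 2; remove that cell from P, ejecting 6. So w(2) = 6. P is now [[3]].
Step i=1: Q has 1 at row 1, column 1; remove that cell from P, ejecting 3. So w(1) = 3. P is now [].

So w = 3 6 4 1 5 2.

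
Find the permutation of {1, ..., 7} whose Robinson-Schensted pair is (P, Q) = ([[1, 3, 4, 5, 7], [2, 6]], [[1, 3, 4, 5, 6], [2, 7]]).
Reverse the RSK construction: for i from n down to 1, find the cell of Q containing i, remove the entry at that cell from P, and reverse-bump it up through P; the value ejected from row 1 is w(i).

Step i=7: Q has 7 at row 2, column 2; remove 6 from row 2 of P and reverse-bump: 6 enters row 1 and ejects 5. So w(7) = 5. P is now [[1, 3, 4, 6, 7], [2]].
Step i=6: Q has 6 at row 1, column 5; remove that cell from P, ejecting 7. So w(6) = 7. P is now [[1, 3, 4, 6], [2]].
Step i=5: Q has 5 at row 1, column 4; remove that cell from P, ejecting 6. So w(5) = 6. P is now [[1, 3, 4], [2]].
Step i=4: Q has 4 at row 1, column 3; remove that cell from P, ejecting 4. So w(4) = 4. P is now [[1, 3], [2]].
Step i=3: Q has 3 at row 1, column 2; remove that cell from P, ejecting 3. So w(3) = 3. P is now [[1], [2]].
Step i=2: Q has 2 at row 2, column 1; remove 2 from row 2 of P and reverse-bump: 2 enters row 1 and ejects 1. So w(2) = 1. P is now [[2]].
Step i=1: Q has 1 at row 1, column 1; remove that cell from P, ejecting 2. So w(1) = 2. P is now [].

So w = 2 1 3 4 6 7 5.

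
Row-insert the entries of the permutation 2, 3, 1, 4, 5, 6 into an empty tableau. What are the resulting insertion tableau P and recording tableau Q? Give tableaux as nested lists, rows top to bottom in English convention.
P = [[1, 3, 4, 5, 6], [2]], Q = [[1, 2, 4, 5, 6], [3]]

Insert each entry of the permutation into P by Schensted row insertion, recording in Q the position of each new cell.

Insert 2: appended to row 1. P = [[2]].
Insert 3: appended to row 1. P = [[2, 3]].
Insert 1: 1 bumps 2 from row 1; 2 starts row 2. P = [[1, 3], [2]].
Insert 4: appended to row 1. P = [[1, 3, 4], [2]].
Insert 5: appended to row 1. P = [[1, 3, 4, 5], [2]].
Insert 6: appended to row 1. P = [[1, 3, 4, 5, 6], [2]].

So P = [[1, 3, 4, 5, 6], [2]], Q = [[1, 2, 4, 5, 6], [3]].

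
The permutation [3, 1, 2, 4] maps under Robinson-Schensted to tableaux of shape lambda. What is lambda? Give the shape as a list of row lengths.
[3, 1]

Row-insert each entry into an empty tableau.

After inserting 3: P = [[3]].
After inserting 1: P = [[1], [3]].
After inserting 2: P = [[1, 2], [3]].
After inserting 4: P = [[1, 2, 4], [3]].

The final insertion tableau P = [[1, 2, 4], [3]] has shape [3, 1].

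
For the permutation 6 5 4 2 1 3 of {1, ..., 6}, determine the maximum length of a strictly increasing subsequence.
2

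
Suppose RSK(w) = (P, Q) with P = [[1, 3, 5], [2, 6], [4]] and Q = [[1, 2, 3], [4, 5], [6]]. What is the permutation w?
Reverse the RSK construction: for i from n down to 1, find the cell of Q containing i, remove the entry at that cell from P, and reverse-bump it up through P; the value ejected from row 1 is w(i).

Step i=6: Q has 6 at row 3, column 1; remove 4 from row 3 of P and reverse-bump: 4 enters row 2 and ejects 2; 2 enters row 1 and ejects 1. So w(6) = 1. P is now [[2, 3, 5], [4, 6]].
Step i=5: Q has 5 at row 2, column 2; remove 6 from row 2 of P and reverse-bump: 6 enters row 1 and ejects 5. So w(5) = 5. P is now [[2, 3, 6], [4]].
Step i=4: Q has 4 at row 2, column 1; remove 4 from row 2 of P and reverse-bump: 4 enters row 1 and ejects 3. So w(4) = 3. P is now [[2, 4, 6]].
Step i=3: Q has 3 at row 1, column 3; remove that cell from P, ejecting 6. So w(3) = 6. P is now [[2, 4]].
Step i=2: Q has 2 at row 1, column 2; remove that cell from P, ejecting 4. So w(2) = 4. P is now [[2]].
Step i=1: Q has 1 at row 1, column 1; remove that cell from P, ejecting 2. So w(1) = 2. P is now [].

So w = 2 4 6 3 5 1.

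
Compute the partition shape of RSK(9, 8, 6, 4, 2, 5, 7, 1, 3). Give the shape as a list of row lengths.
RSK row insertion gives P = [[1, 3, 7], [2, 5], [4], [6], [8], [9]], which has shape [3, 2, 1, 1, 1, 1].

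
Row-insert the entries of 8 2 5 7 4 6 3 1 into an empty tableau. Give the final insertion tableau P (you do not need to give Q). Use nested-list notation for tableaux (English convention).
P = [[1, 3, 6], [2, 7], [4], [5], [8]]

Insert 8: appended to row 1. P = [[8]].
Insert 2: 2 bumps 8 from row 1; 8 starts row 2. P = [[2], [8]].
Insert 5: appended to row 1. P = [[2, 5], [8]].
Insert 7: appended to row 1. P = [[2, 5, 7], [8]].
Insert 4: 4 bumps 5 from row 1; 5 bumps 8 from row 2; 8 starts row 3. P = [[2, 4, 7], [5], [8]].
Insert 6: 6 bumps 7 from row 1; 7 appends to row 2. P = [[2, 4, 6], [5, 7], [8]].
Insert 3: 3 bumps 4 from row 1; 4 bumps 5 from row 2; 5 bumps 8 from row 3; 8 starts row 4. P = [[2, 3, 6], [4, 7], [5], [8]].
Insert 1: 1 bumps 2 from row 1; 2 bumps 4 from row 2; 4 bumps 5 from row 3; 5 bumps 8 from row 4; 8 starts row 5. P = [[1, 3, 6], [2, 7], [4], [5], [8]].

So P = [[1, 3, 6], [2, 7], [4], [5], [8]].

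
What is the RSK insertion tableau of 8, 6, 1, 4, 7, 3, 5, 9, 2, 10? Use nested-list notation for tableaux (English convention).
P = [[1, 2, 5, 9, 10], [3, 7], [4], [6], [8]]

After inserting 8: P = [[8]].
After inserting 6: P = [[6], [8]].
After inserting 1: P = [[1], [6], [8]].
After inserting 4: P = [[1, 4], [6], [8]].
After inserting 7: P = [[1, 4, 7], [6], [8]].
After inserting 3: P = [[1, 3, 7], [4], [6], [8]].
After inserting 5: P = [[1, 3, 5], [4, 7], [6], [8]].
After inserting 9: P = [[1, 3, 5, 9], [4, 7], [6], [8]].
After inserting 2: P = [[1, 2, 5, 9], [3, 7], [4], [6], [8]].
After inserting 10: P = [[1, 2, 5, 9, 10], [3, 7], [4], [6], [8]].

So P = [[1, 2, 5, 9, 10], [3, 7], [4], [6], [8]].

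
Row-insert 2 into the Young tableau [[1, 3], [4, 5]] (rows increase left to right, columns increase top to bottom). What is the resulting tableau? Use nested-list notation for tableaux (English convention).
In row 1, 2 replaces 3 (the leftmost entry greater than 2); 3 is bumped to row 2. In row 2, 3 replaces 4 (the leftmost entry greater than 3); 4 is bumped to row 3. 4 starts a new row 3. The new tableau is [[1, 2], [3, 5], [4]].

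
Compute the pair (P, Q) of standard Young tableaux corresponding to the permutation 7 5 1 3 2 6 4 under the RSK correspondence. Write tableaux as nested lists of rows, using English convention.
P = [[1, 2, 4], [3, 6], [5], [7]], Q = [[1, 4, 6], [2, 7], [3], [5]]

Insert each entry of the permutation into P by Schensted row insertion, recording in Q the position of each new cell.

Insert 7: appended to row 1. P = [[7]], Q = [[1]].
Insert 5: 5 bumps 7 from row 1; 7 starts row 2. P = [[5], [7]], Q = [[1], [2]].
Insert 1: 1 bumps 5 from row 1; 5 bumps 7 from row 2; 7 starts row 3. P = [[1], [5], [7]], Q = [[1], [2], [3]].
Insert 3: appended to row 1. P = [[1, 3], [5], [7]], Q = [[1, 4], [2], [3]].
Insert 2: 2 bumps 3 from row 1; 3 bumps 5 from row 2; 5 bumps 7 from row 3; 7 starts row 4. P = [[1, 2], [3], [5], [7]], Q = [[1, 4], [2], [3], [5]].
Insert 6: appended to row 1. P = [[1, 2, 6], [3], [5], [7]], Q = [[1, 4, 6], [2], [3], [5]].
Insert 4: 4 bumps 6 from row 1; 6 appends to row 2. P = [[1, 2, 4], [3, 6], [5], [7]], Q = [[1, 4, 6], [2, 7], [3], [5]].

So P = [[1, 2, 4], [3, 6], [5], [7]], Q = [[1, 4, 6], [2, 7], [3], [5]].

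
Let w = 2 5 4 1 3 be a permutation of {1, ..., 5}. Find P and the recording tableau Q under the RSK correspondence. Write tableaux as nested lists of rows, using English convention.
P = [[1, 3], [2, 4], [5]], Q = [[1, 2], [3, 5], [4]]

Insert each entry of the permutation into P by Schensted row insertion, recording in Q the position of each new cell.

Insert 2: appended to row 1. P = [[2]], Q = [[1]].
Insert 5: appended to row 1. P = [[2, 5]], Q = [[1, 2]].
Insert 4: 4 bumps 5 from row 1; 5 starts row 2. P = [[2, 4], [5]], Q = [[1, 2], [3]].
Insert 1: 1 bumps 2 from row 1; 2 bumps 5 from row 2; 5 starts row 3. P = [[1, 4], [2], [5]], Q = [[1, 2], [3], [4]].
Insert 3: 3 bumps 4 from row 1; 4 appends to row 2. P = [[1, 3], [2, 4], [5]], Q = [[1, 2], [3, 5], [4]].

So P = [[1, 3], [2, 4], [5]], Q = [[1, 2], [3, 5], [4]].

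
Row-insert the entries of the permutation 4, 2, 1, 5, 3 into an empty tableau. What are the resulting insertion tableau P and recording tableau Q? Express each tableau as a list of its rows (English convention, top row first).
Insert each entry of the permutation into P by Schensted row insertion, recording in Q the position of each new cell.

Insert 4: appended to row 1. P = [[4]].
Insert 2: 2 bumps 4 from row 1; 4 starts row 2. P = [[2], [4]].
Insert 1: 1 bumps 2 from row 1; 2 bumps 4 from row 2; 4 starts row 3. P = [[1], [2], [4]].
Insert 5: appended to row 1. P = [[1, 5], [2], [4]].
Insert 3: 3 bumps 5 from row 1; 5 appends to row 2. P = [[1, 3], [2, 5], [4]].

So P = [[1, 3], [2, 5], [4]], Q = [[1, 4], [2, 5], [3]].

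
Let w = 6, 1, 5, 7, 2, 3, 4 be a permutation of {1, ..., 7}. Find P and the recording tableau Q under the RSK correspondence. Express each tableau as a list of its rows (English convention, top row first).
P = [[1, 2, 3, 4], [5, 7], [6]], Q = [[1, 3, 4, 7], [2, 6], [5]]

Insert each entry of the permutation into P by Schensted row insertion, recording in Q the position of each new cell.

After inserting 6: P = [[6]].
After inserting 1: P = [[1], [6]].
After inserting 5: P = [[1, 5], [6]].
After inserting 7: P = [[1, 5, 7], [6]].
After inserting 2: P = [[1, 2, 7], [5], [6]].
After inserting 3: P = [[1, 2, 3], [5, 7], [6]].
After inserting 4: P = [[1, 2, 3, 4], [5, 7], [6]].

So P = [[1, 2, 3, 4], [5, 7], [6]], Q = [[1, 3, 4, 7], [2, 6], [5]].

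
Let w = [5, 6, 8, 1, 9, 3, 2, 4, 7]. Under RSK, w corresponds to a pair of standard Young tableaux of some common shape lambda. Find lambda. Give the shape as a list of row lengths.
[4, 4, 1]

Row-insert each entry into an empty tableau.

After inserting 5: P = [[5]].
After inserting 6: P = [[5, 6]].
After inserting 8: P = [[5, 6, 8]].
After inserting 1: P = [[1, 6, 8], [5]].
After inserting 9: P = [[1, 6, 8, 9], [5]].
After inserting 3: P = [[1, 3, 8, 9], [5, 6]].
After inserting 2: P = [[1, 2, 8, 9], [3, 6], [5]].
After inserting 4: P = [[1, 2, 4, 9], [3, 6, 8], [5]].
After inserting 7: P = [[1, 2, 4, 7], [3, 6, 8, 9], [5]].

The final insertion tableau P = [[1, 2, 4, 7], [3, 6, 8, 9], [5]] has shape [4, 4, 1].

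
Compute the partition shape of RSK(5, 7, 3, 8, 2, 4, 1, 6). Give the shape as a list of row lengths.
Row-insert each entry into an empty tableau.

After inserting 5: P = [[5]].
After inserting 7: P = [[5, 7]].
After inserting 3: P = [[3, 7], [5]].
After inserting 8: P = [[3, 7, 8], [5]].
After inserting 2: P = [[2, 7, 8], [3], [5]].
After inserting 4: P = [[2, 4, 8], [3, 7], [5]].
After inserting 1: P = [[1, 4, 8], [2, 7], [3], [5]].
After inserting 6: P = [[1, 4, 6], [2, 7, 8], [3], [5]].

The final insertion tableau P = [[1, 4, 6], [2, 7, 8], [3], [5]] has shape [3, 3, 1, 1].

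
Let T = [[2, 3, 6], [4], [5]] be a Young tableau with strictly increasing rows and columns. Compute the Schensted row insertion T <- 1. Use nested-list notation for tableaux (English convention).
[[1, 3, 6], [2], [4], [5]]

In row 1, 1 replaces 2 (the leftmost entry greater than 1); 2 is bumped to row 2. In row 2, 2 replaces 4 (the leftmost entry greater than 2); 4 is bumped to row 3. In row 3, 4 replaces 5 (the leftmost entry greater than 4); 5 is bumped to row 4. 5 starts a new row 4. The new tableau is [[1, 3, 6], [2], [4], [5]].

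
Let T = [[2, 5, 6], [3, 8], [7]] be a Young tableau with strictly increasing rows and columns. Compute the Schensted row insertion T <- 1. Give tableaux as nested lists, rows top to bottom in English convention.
In row 1, 1 replaces 2 (the leftmost entry greater than 1); 2 is bumped to row 2. In row 2, 2 replaces 3 (the leftmost entry greater than 2); 3 is bumped to row 3. In row 3, 3 replaces 7 (the leftmost entry greater than 3); 7 is bumped to row 4. 7 starts a new row 4. The new tableau is [[1, 5, 6], [2, 8], [3], [7]].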